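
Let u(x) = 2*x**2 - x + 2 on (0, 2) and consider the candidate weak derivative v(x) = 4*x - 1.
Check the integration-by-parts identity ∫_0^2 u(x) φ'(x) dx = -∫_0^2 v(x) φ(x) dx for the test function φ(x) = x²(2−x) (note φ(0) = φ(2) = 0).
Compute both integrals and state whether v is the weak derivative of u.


LHS = -76/15, RHS = -76/15. Yes, v = u' weakly.

u(x) = 2*x**2 - x + 2, classical derivative u'(x) = 4*x - 1.
φ(x) = x²(2−x), so φ'(x) = x*(4 - 3*x).
Note φ(0) = φ(2) = 0, so the boundary term u·φ vanishes.
LHS = ∫_0^2 u(x) φ'(x) dx = ∫_0^2 (-6*x^4 + 11*x^3 - 10*x^2 + 8*x) dx. Term by term:
  ∫_0^2 -6*x^4 dx = -192/5;  ∫_0^2 11*x^3 dx = 44;  ∫_0^2 -10*x^2 dx = -80/3;
  ∫_0^2 8*x dx = 16.
Sum: -192/5 + 44 − 80/3 + 16 = -76/15.
So LHS = -76/15.
∫_0^2 v(x) φ(x) dx = ∫_0^2 (-4*x^4 + 9*x^3 - 2*x^2) dx. Term by term:
  ∫_0^2 -4*x^4 dx = -128/5;  ∫_0^2 9*x^3 dx = 36;  ∫_0^2 -2*x^2 dx = -16/3.
Sum: -128/5 + 36 − 16/3 = 76/15.
So RHS = -∫_0^2 v(x) φ(x) dx = -76/15.
LHS = RHS, so the identity holds for this test φ.
Moreover u is smooth here and v(x) = u'(x) = 4*x - 1 pointwise, so the identity holds for every test function. Hence v is the weak derivative of u.


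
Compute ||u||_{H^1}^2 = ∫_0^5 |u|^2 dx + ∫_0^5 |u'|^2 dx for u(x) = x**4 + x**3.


||u||_{H^1}^2 = 144276875/252

The H^1 norm (squared) on an interval (0, L) is
  ||u||_{H^1}^2 = ∫_0^L u(x)^2 dx + ∫_0^L u'(x)^2 dx.
Compute u'(x) = 4*x**3 + 3*x**2.
Then u(x)^2 = x**8 + 2*x**7 + x**6 and u'(x)^2 = 16*x**6 + 24*x**5 + 9*x**4.
Integrate each monomial from 0 to 5 using ∫_0^5 c·x^n dx = c·5^(n+1)/(n+1):
  ∫_0^5 u(x)^2 dx = ∫_0^5 (x^8 + 2*x^7 + x^6) dx. Term by term:
    ∫_0^5 x^8 dx = 1953125/9;  ∫_0^5 2*x^7 dx = 390625/4;  ∫_0^5 x^6 dx = 78125/7.
  Sum: 1953125/9 + 390625/4 + 78125/7 = 82109375/252.
  ∫_0^5 u'(x)^2 dx = ∫_0^5 (16*x^6 + 24*x^5 + 9*x^4) dx. Term by term:
    ∫_0^5 16*x^6 dx = 1250000/7;  ∫_0^5 24*x^5 dx = 62500;  ∫_0^5 9*x^4 dx = 5625.
  Sum: 1250000/7 + 62500 + 5625 = 1726875/7.
Adding: ||u||_{H^1}^2 = 82109375/252 + 1726875/7 = 144276875/252.


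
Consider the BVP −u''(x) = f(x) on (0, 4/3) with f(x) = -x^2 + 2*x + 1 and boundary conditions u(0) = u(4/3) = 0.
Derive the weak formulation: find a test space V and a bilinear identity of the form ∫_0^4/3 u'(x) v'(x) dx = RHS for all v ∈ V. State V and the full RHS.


V = H^1_0(0, 4/3) (so v(0) = v(4/3) = 0); weak form: ∫_0^4/3 u'v' dx = ∫_0^4/3 (-x^2 + 2*x + 1) v dx for all v ∈ V.

Multiply both sides by a test function v and integrate from 0 to 4/3:
  ∫_0^4/3 −u''(x) v(x) dx = ∫_0^4/3 f(x) v(x) dx.
Integrate the LHS by parts once:
  ∫_0^4/3 −u'' v dx = −[u'(x) v(x)]_0^4/3 + ∫_0^4/3 u'(x) v'(x) dx.
Thus ∫_0^4/3 u'(x) v'(x) dx = ∫_0^4/3 f(x) v(x) dx + [u'(x) v(x)]_0^4/3.
Choose V so that boundary terms are either known or forced to vanish.
u is Dirichlet: u(0) = u(4/3) = 0. Let V = H^1_0(0, 4/3); then v(0) = v(4/3) = 0, and [u' v]_0^4/3 = 0.
Weak formulation: find u (satisfying any essential BC) such that ∫_0^4/3 u'(x) v'(x) dx = ∫_0^4/3 f v dx for all v ∈ V.
Substituting f(x) = -x^2 + 2*x + 1, the right-hand side is ∫_0^4/3 (-x^2 + 2*x + 1) v dx.


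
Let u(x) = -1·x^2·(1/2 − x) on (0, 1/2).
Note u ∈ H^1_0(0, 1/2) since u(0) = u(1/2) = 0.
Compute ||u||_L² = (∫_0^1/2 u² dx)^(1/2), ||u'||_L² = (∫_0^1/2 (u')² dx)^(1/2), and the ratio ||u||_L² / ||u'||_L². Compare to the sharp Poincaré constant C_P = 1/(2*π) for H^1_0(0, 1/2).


||u||_L² / ||u'||_L² = sqrt(14)/28 < C_P = 1/(2*π).

u(x) = -1·x^2·(1/2 − x), so u'(x) = x*(3*x - 1).
u(x) = -1·x^2·(1/2 − x) vanishes at x = 0 and x = 1/2, so u ∈ H^1_0(0, 1/2). Differentiate via the product rule and integrate the resulting polynomials term by term.
  ∫_0^1/2 u² dx = ∫_0^1/2 (x^6 - x^5 + x^4/4) dx. Term by term:
    ∫_0^1/2 x^6 dx = 1/896;  ∫_0^1/2 -x^5 dx = -1/384;  ∫_0^1/2 x^4/4 dx = 1/640.
  Sum: 1/896 − 1/384 + 1/640 = 1/13440.
  ∫_0^1/2 (u')² dx = ∫_0^1/2 (9*x^4 - 6*x^3 + x^2) dx. Term by term:
    ∫_0^1/2 9*x^4 dx = 9/160;  ∫_0^1/2 -6*x^3 dx = -3/32;  ∫_0^1/2 x^2 dx = 1/24.
  Sum: 9/160 − 3/32 + 1/24 = 1/240.
∫_0^1/2 u² dx = 1/13440, so ||u||_L² = sqrt(210)/1680.
∫_0^1/2 (u')² dx = 1/240, so ||u'||_L² = sqrt(15)/60.
Ratio ||u||_L² / ||u'||_L² = sqrt(14)/28.
Sharp Poincaré constant on H^1_0(0, 1/2) is C_P = L/π = 1/(2*π), achieved by sin(2*π·x).
A polynomial bump cannot attain the sharp Poincaré constant (only the first sine eigenfunction does), so the ratio is strictly less than C_P, consistent with ||u||_L² ≤ C_P ||u'||_L².


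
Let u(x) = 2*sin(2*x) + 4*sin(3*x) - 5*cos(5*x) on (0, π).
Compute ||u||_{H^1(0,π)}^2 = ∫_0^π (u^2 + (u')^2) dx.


||u||_{H^1(0,π)}^2 = 2080/21 + 415*π

u'(x) = 25*sin(5*x) + 4*cos(2*x) + 12*cos(3*x).
Expand u² and (u')² and integrate term by term on (0, π), using: for integers n ≥ 1, ∫_0^π sin²(nx) dx = ∫_0^π cos²(nx) dx = π/2; for n ≠ n', ∫_0^π sin(nx)sin(n'x) dx = ∫_0^π cos(nx)cos(n'x) dx = 0; and by product-to-sum, ∫_0^π sin(nx)cos(n'x) dx = ½∫_0^π [sin((n+n')x) + sin((n−n')x)] dx, which is 0 when n+n' is even and 2n/(n²−n'²) when n+n' is odd (it need not vanish on (0, π)).
  u² squared terms: (-5)²·∫cos(5x)² dx = 25·π/2 = 25*π/2;  (2)²·∫sin(2x)² dx = 4·π/2 = 2*π;  (4)²·∫sin(3x)² dx = 16·π/2 = 8*π.
  u² cross terms: 2·(-5)·(2)·∫cos(5x)·sin(2x) dx = -20·(-4/21) = 80/21;  2·(-5)·(4)·∫cos(5x)·sin(3x) dx = -40·(0) = 0;  2·(2)·(4)·∫sin(2x)·sin(3x) dx = 16·(0) = 0.
  So ∫_0^π u² dx = 25*π/2 + 2*π + 8*π + 80/21 + 0 + 0 = 80/21 + 45*π/2.
  (u')² squared terms: (4)²·∫cos(2x)² dx = 16·π/2 = 8*π;  (12)²·∫cos(3x)² dx = 144·π/2 = 72*π;  (25)²·∫sin(5x)² dx = 625·π/2 = 625*π/2.
  (u')² cross terms: 2·(4)·(12)·∫cos(2x)·cos(3x) dx = 96·(0) = 0;  2·(4)·(25)·∫cos(2x)·sin(5x) dx = 200·(10/21) = 2000/21;  2·(12)·(25)·∫cos(3x)·sin(5x) dx = 600·(0) = 0.
  So ∫_0^π (u')² dx = 8*π + 72*π + 625*π/2 + 0 + 2000/21 + 0 = 2000/21 + 785*π/2.
||u||_{H^1}^2 = (80/21 + 45*π/2) + (2000/21 + 785*π/2) = 2080/21 + 415*π.


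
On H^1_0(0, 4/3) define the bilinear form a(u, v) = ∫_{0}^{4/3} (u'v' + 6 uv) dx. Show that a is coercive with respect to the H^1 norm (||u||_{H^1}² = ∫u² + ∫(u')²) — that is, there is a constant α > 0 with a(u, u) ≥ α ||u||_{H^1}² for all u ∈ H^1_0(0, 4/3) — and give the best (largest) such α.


α = 1

Coercivity of a(·,·) on H^1_0(0, 4/3) means a(u, u) ≥ α ||u||_{H^1}² for every u ∈ H^1_0.
The interval has length L = 4/3, and Poincaré/coercivity depend only on L. Here a(u, u) = ∫(u')² + (6)·∫u².
Here c = 6 ≥ 1, so a(u,u) = ∫(u')² + c∫u² ≥ ∫(u')² + ∫u² = ||u||_{H^1}², i.e. α = 1 works. No larger α is possible: a(u,u) ≥ α||u||_{H^1}² means (1−α)∫(u')² ≥ (α−c)∫u², and for the modes u_n = sin(nπ(x−x₀)/L) (x₀ the left endpoint) one has ∫u_n²/∫(u_n')² = (L/(nπ))² → 0, so a(u_n,u_n)/||u_n||_{H^1}² → 1. Hence the optimal constant is α = 1.
Therefore α = 1.


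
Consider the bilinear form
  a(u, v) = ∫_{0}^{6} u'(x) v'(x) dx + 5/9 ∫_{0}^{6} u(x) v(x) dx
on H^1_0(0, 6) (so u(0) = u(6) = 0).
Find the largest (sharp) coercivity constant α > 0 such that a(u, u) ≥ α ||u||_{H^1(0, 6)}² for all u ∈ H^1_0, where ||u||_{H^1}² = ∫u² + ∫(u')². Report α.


α = (π^2 + 20)/(π^2 + 36)

Coercivity of a(·,·) on H^1_0(0, 6) means a(u, u) ≥ α ||u||_{H^1}² for every u ∈ H^1_0.
The interval has length L = 6, and Poincaré/coercivity depend only on L. Here a(u, u) = ∫(u')² + (5/9)·∫u².
Here 0 < c = 5/9 < 1. The condition a(u,u) ≥ α||u||_{H^1}² reads (1−α)∫(u')² ≥ (α−c)∫u². Any admissible α is ≤ 1 (rapidly oscillating u have ∫u²/∫(u')² → 0), and α = 1 would force 0 ≥ (1−c)∫u², impossible since c < 1; so 1−α > 0. By the sharp Poincaré inequality on H^1_0 of an interval of length L, ∫(u')² ≥ (π/L)²∫u² with equality for the first sine mode sin(π(x−x₀)/L) (x₀ the left endpoint), so the inequality holds for all u iff (1−α)(π/L)² ≥ α − c, i.e. α ≤ ((π/L)² + c)/((π/L)² + 1) = (1 + c(L/π)²)/(1 + (L/π)²). With (π/L)² = π^2/36 and c = 5/9, the largest admissible constant is α = ((π/L)² + c)/((π/L)² + 1).
Simplifying, α = (π^2 + 20)/(π^2 + 36).


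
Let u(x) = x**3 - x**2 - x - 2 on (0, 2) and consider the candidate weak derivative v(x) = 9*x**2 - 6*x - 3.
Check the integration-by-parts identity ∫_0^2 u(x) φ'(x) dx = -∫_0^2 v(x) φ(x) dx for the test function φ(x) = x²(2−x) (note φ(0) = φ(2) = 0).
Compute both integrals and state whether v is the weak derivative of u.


LHS = -28/15, RHS = -28/5. No, v is not the weak derivative of u.

u(x) = x**3 - x**2 - x - 2, classical derivative u'(x) = 3*x**2 - 2*x - 1.
φ(x) = x²(2−x), so φ'(x) = x*(4 - 3*x).
Note φ(0) = φ(2) = 0, so the boundary term u·φ vanishes.
LHS = ∫_0^2 u(x) φ'(x) dx = ∫_0^2 (-3*x^5 + 7*x^4 - x^3 + 2*x^2 - 8*x) dx. Term by term:
  ∫_0^2 -3*x^5 dx = -32;  ∫_0^2 7*x^4 dx = 224/5;  ∫_0^2 -x^3 dx = -4;
  ∫_0^2 2*x^2 dx = 16/3;  ∫_0^2 -8*x dx = -16.
Sum: -32 + 224/5 − 4 + 16/3 − 16 = -28/15.
So LHS = -28/15.
∫_0^2 v(x) φ(x) dx = ∫_0^2 (-9*x^5 + 24*x^4 - 9*x^3 - 6*x^2) dx. Term by term:
  ∫_0^2 -9*x^5 dx = -96;  ∫_0^2 24*x^4 dx = 768/5;  ∫_0^2 -9*x^3 dx = -36;
  ∫_0^2 -6*x^2 dx = -16.
Sum: -96 + 768/5 − 36 − 16 = 28/5.
So RHS = -∫_0^2 v(x) φ(x) dx = -28/5.
LHS − RHS = 56/15 ≠ 0, so the identity fails.
(For a valid weak derivative the identity must hold for EVERY test function, in particular this one. The failure shows v is NOT the weak derivative of u.)
Correct weak derivative would be u'(x) = 3*x**2 - 2*x - 1.


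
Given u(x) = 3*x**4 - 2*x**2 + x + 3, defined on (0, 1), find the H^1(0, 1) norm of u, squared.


||u||_{H^1}^2 = 2281/105

The H^1 norm (squared) on an interval (0, L) is
  ||u||_{H^1}^2 = ∫_0^L u(x)^2 dx + ∫_0^L u'(x)^2 dx.
Compute u'(x) = 12*x**3 - 4*x + 1.
Then u(x)^2 = 9*x**8 - 12*x**6 + 6*x**5 + 22*x**4 - 4*x**3 - 11*x**2 + 6*x + 9 and u'(x)^2 = 144*x**6 - 96*x**4 + 24*x**3 + 16*x**2 - 8*x + 1.
Integrate each monomial from 0 to 1 using ∫_0^1 c·x^n dx = c·1^(n+1)/(n+1):
  ∫_0^1 u(x)^2 dx = ∫_0^1 (9*x^8 - 12*x^6 + 6*x^5 + 22*x^4 - 4*x^3 - 11*x^2 + 6*x + 9) dx. Term by term:
    ∫_0^1 9*x^8 dx = 1;  ∫_0^1 -12*x^6 dx = -12/7;  ∫_0^1 6*x^5 dx = 1;
    ∫_0^1 22*x^4 dx = 22/5;  ∫_0^1 -4*x^3 dx = -1;  ∫_0^1 -11*x^2 dx = -11/3;
    ∫_0^1 6*x dx = 3;  ∫_0^1 9 dx = 9.
  Sum: 1 − 12/7 + 1 + 22/5 − 1 − 11/3 + 3 + 9 = 1262/105.
  ∫_0^1 u'(x)^2 dx = ∫_0^1 (144*x^6 - 96*x^4 + 24*x^3 + 16*x^2 - 8*x + 1) dx. Term by term:
    ∫_0^1 144*x^6 dx = 144/7;  ∫_0^1 -96*x^4 dx = -96/5;  ∫_0^1 24*x^3 dx = 6;
    ∫_0^1 16*x^2 dx = 16/3;  ∫_0^1 -8*x dx = -4;  ∫_0^1 1 dx = 1.
  Sum: 144/7 − 96/5 + 6 + 16/3 − 4 + 1 = 1019/105.
Adding: ||u||_{H^1}^2 = 1262/105 + 1019/105 = 2281/105.


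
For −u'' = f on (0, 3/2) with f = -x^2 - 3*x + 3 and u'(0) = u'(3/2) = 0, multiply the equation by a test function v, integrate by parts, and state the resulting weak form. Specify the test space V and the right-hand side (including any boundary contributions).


V = H^1(0, 3/2) (no boundary constraint on v; u is determined up to an additive constant); weak form: ∫_0^3/2 u'v' dx = ∫_0^3/2 (-x^2 - 3*x + 3) v dx for all v ∈ V.

Multiply both sides by a test function v and integrate from 0 to 3/2:
  ∫_0^3/2 −u''(x) v(x) dx = ∫_0^3/2 f(x) v(x) dx.
Integrate the LHS by parts once:
  ∫_0^3/2 −u'' v dx = −[u'(x) v(x)]_0^3/2 + ∫_0^3/2 u'(x) v'(x) dx.
Thus ∫_0^3/2 u'(x) v'(x) dx = ∫_0^3/2 f(x) v(x) dx + [u'(x) v(x)]_0^3/2.
Choose V so that boundary terms are either known or forced to vanish.
u has homogeneous Neumann: u'(0) = u'(3/2) = 0. So [u' v]_0^3/2 = 0·v(3/2) − 0·v(0) = 0 for any v; take V = H^1(0, 3/2).
Weak formulation: find u (satisfying any essential BC) such that ∫_0^3/2 u'(x) v'(x) dx = ∫_0^3/2 f v dx for all v ∈ V (homogeneous Neumann, so boundary terms vanish).
Substituting f(x) = -x^2 - 3*x + 3, the right-hand side is ∫_0^3/2 (-x^2 - 3*x + 3) v dx.
Compatibility check (pure Neumann): taking v ≡ 1 ∈ V gives 0 = ∫_0^3/2 f dx + (0) − (0), i.e. ∫_0^3/2 f dx must equal u'(0) − u'(3/2) = 0. Indeed ∫_0^3/2 (-x^2 - 3*x + 3) dx = 0, so the data are compatible. The solution is then unique only up to an additive constant (fix it e.g. by requiring ∫_0^3/2 u dx = 0).


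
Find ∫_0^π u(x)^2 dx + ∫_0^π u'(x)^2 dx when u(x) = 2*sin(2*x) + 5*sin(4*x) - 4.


||u||_{H^1(0,π)}^2 = 477*π/2

u'(x) = 4*cos(2*x) + 20*cos(4*x).
Expand u² and (u')² and integrate term by term on (0, π), using: for integers n ≥ 1, ∫_0^π sin²(nx) dx = ∫_0^π cos²(nx) dx = π/2; for n ≠ n', ∫_0^π sin(nx)sin(n'x) dx = ∫_0^π cos(nx)cos(n'x) dx = 0; and by product-to-sum, ∫_0^π sin(nx)cos(n'x) dx = ½∫_0^π [sin((n+n')x) + sin((n−n')x)] dx, which is 0 when n+n' is even and 2n/(n²−n'²) when n+n' is odd (it need not vanish on (0, π)). For the constant mode: ∫_0^π 1 dx = π, ∫_0^π cos(nx) dx = 0, ∫_0^π sin(nx) dx = (1−(−1)^n)/n.
  u² squared terms: (-4)²·∫1 dx = 16·π = 16*π;  (2)²·∫sin(2x)² dx = 4·π/2 = 2*π;  (5)²·∫sin(4x)² dx = 25·π/2 = 25*π/2.
  u² cross terms: 2·(-4)·(2)·∫1·sin(2x) dx = -16·(0) = 0;  2·(-4)·(5)·∫1·sin(4x) dx = -40·(0) = 0;  2·(2)·(5)·∫sin(2x)·sin(4x) dx = 20·(0) = 0.
  So ∫_0^π u² dx = 16*π + 2*π + 25*π/2 + 0 + 0 + 0 = 61*π/2.
  (u')² squared terms: (4)²·∫cos(2x)² dx = 16·π/2 = 8*π;  (20)²·∫cos(4x)² dx = 400·π/2 = 200*π.
  (u')² cross terms: 2·(4)·(20)·∫cos(2x)·cos(4x) dx = 160·(0) = 0.
  So ∫_0^π (u')² dx = 8*π + 200*π + 0 = 208*π.
||u||_{H^1}^2 = (61*π/2) + (208*π) = 477*π/2.


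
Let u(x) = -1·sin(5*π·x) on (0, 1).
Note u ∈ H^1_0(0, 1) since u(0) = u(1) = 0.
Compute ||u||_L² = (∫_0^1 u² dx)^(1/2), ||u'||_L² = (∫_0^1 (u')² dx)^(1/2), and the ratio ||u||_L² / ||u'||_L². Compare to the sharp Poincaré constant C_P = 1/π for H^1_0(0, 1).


||u||_L² / ||u'||_L² = 1/(5*π) < C_P = 1/π.

u(x) = -1·sin(5*π·x), so u'(x) = -5*π*cos(5*π*x).
Writing u(x) = A·sin(kπx/L) with A = -1 and k = 5, use ∫_0^L sin²(kπx/L) dx = L/2 and ∫_0^L cos²(kπx/L) dx = L/2.
u² = 1·sin²(5*π·x) and (u')² = 25*π^2·cos²(5*π·x), and each of sin², cos² integrates to L/2 = 1/2 over (0, 1).
∫_0^1 u² dx = 1/2, so ||u||_L² = sqrt(2)/2.
∫_0^1 (u')² dx = 25*π^2/2, so ||u'||_L² = 5*sqrt(2)*π/2.
Ratio ||u||_L² / ||u'||_L² = 1/(5*π).
Sharp Poincaré constant on H^1_0(0, 1) is C_P = L/π = 1/π, achieved by sin(π·x).
This is the k = 5 harmonic; the ratio L/(kπ) is strictly less than C_P = L/π, consistent with the sharp inequality ||u||_L² ≤ C_P ||u'||_L².


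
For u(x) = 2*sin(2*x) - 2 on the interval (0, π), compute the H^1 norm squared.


||u||_{H^1(0,π)}^2 = 14*π

u'(x) = 4*cos(2*x).
Expand u² and (u')² and integrate term by term on (0, π), using: for integers n ≥ 1, ∫_0^π sin²(nx) dx = ∫_0^π cos²(nx) dx = π/2; for n ≠ n', ∫_0^π sin(nx)sin(n'x) dx = ∫_0^π cos(nx)cos(n'x) dx = 0; and by product-to-sum, ∫_0^π sin(nx)cos(n'x) dx = ½∫_0^π [sin((n+n')x) + sin((n−n')x)] dx, which is 0 when n+n' is even and 2n/(n²−n'²) when n+n' is odd (it need not vanish on (0, π)). For the constant mode: ∫_0^π 1 dx = π, ∫_0^π cos(nx) dx = 0, ∫_0^π sin(nx) dx = (1−(−1)^n)/n.
  u² squared terms: (-2)²·∫1 dx = 4·π = 4*π;  (2)²·∫sin(2x)² dx = 4·π/2 = 2*π.
  u² cross terms: 2·(-2)·(2)·∫1·sin(2x) dx = -8·(0) = 0.
  So ∫_0^π u² dx = 4*π + 2*π + 0 = 6*π.
  (u')² squared terms: (4)²·∫cos(2x)² dx = 16·π/2 = 8*π.
  So ∫_0^π (u')² dx = 8*π.
||u||_{H^1}^2 = (6*π) + (8*π) = 14*π.


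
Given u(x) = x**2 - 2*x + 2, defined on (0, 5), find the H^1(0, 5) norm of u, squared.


||u||_{H^1}^2 = 340

The H^1 norm (squared) on an interval (0, L) is
  ||u||_{H^1}^2 = ∫_0^L u(x)^2 dx + ∫_0^L u'(x)^2 dx.
Compute u'(x) = 2*x - 2.
Then u(x)^2 = x**4 - 4*x**3 + 8*x**2 - 8*x + 4 and u'(x)^2 = 4*x**2 - 8*x + 4.
Integrate each monomial from 0 to 5 using ∫_0^5 c·x^n dx = c·5^(n+1)/(n+1):
  ∫_0^5 u(x)^2 dx = ∫_0^5 (x^4 - 4*x^3 + 8*x^2 - 8*x + 4) dx. Term by term:
    ∫_0^5 x^4 dx = 625;  ∫_0^5 -4*x^3 dx = -625;  ∫_0^5 8*x^2 dx = 1000/3;
    ∫_0^5 -8*x dx = -100;  ∫_0^5 4 dx = 20.
  Sum: 625 − 625 + 1000/3 − 100 + 20 = 760/3.
  ∫_0^5 u'(x)^2 dx = ∫_0^5 (4*x^2 - 8*x + 4) dx. Term by term:
    ∫_0^5 4*x^2 dx = 500/3;  ∫_0^5 -8*x dx = -100;  ∫_0^5 4 dx = 20.
  Sum: 500/3 − 100 + 20 = 260/3.
Adding: ||u||_{H^1}^2 = 760/3 + 260/3 = 340.


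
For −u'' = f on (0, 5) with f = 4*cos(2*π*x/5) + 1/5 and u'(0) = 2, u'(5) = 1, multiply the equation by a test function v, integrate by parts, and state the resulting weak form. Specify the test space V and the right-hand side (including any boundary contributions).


V = H^1(0, 5) (v unrestricted at boundary; u is determined up to an additive constant); weak form: ∫_0^5 u'v' dx = ∫_0^5 (4*cos(2*π*x/5) + 1/5) v dx + v(5) − 2·v(0) for all v ∈ V.

Multiply both sides by a test function v and integrate from 0 to 5:
  ∫_0^5 −u''(x) v(x) dx = ∫_0^5 f(x) v(x) dx.
Integrate the LHS by parts once:
  ∫_0^5 −u'' v dx = −[u'(x) v(x)]_0^5 + ∫_0^5 u'(x) v'(x) dx.
Thus ∫_0^5 u'(x) v'(x) dx = ∫_0^5 f(x) v(x) dx + [u'(x) v(x)]_0^5.
Choose V so that boundary terms are either known or forced to vanish.
u has inhomogeneous Neumann u'(0) = 2, u'(5) = 1. [u' v]_0^5 = (1)·v(5) − (2)·v(0) = v(5) − 2·v(0). Take V = H^1(0, 5); boundary term becomes part of RHS.
Weak formulation: find u (satisfying any essential BC) such that ∫_0^5 u'(x) v'(x) dx = ∫_0^5 f v dx + v(5) − 2·v(0) for all v ∈ V (Neumann data are natural BCs: they enter the RHS as boundary terms).
Substituting f(x) = 4*cos(2*π*x/5) + 1/5, the right-hand side is ∫_0^5 (4*cos(2*π*x/5) + 1/5) v dx + v(5) − 2·v(0).
Compatibility check (pure Neumann): taking v ≡ 1 ∈ V gives 0 = ∫_0^5 f dx + (1) − (2), i.e. ∫_0^5 f dx must equal u'(0) − u'(5) = 1. Indeed ∫_0^5 (4*cos(2*π*x/5) + 1/5) dx = 1, so the data are compatible. The solution is then unique only up to an additive constant (fix it e.g. by requiring ∫_0^5 u dx = 0).


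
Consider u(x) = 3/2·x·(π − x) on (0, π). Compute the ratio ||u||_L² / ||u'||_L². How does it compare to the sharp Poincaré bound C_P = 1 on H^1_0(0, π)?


||u||_L² / ||u'||_L² = sqrt(10)*π/10 < C_P = 1.

u(x) = 3/2·x·(π − x), so u'(x) = -3*x + 3*π/2.
u(x) = 3/2·x·(π − x) vanishes at x = 0 and x = π, so u ∈ H^1_0(0, π). Differentiate via the product rule and integrate the resulting polynomials term by term.
  ∫_0^π u² dx = ∫_0^π (9*x^4/4 - 9*π*x^3/2 + 9*π^2*x^2/4) dx. Term by term:
    ∫_0^π 9*x^4/4 dx = 9*π^5/20;  ∫_0^π -9*π*x^3/2 dx = -9*π^5/8;  ∫_0^π 9*π^2*x^2/4 dx = 3*π^5/4.
  Sum: 9*π^5/20 − 9*π^5/8 + 3*π^5/4 = 3*π^5/40.
  ∫_0^π (u')² dx = ∫_0^π (9*x^2 - 9*π*x + 9*π^2/4) dx. Term by term:
    ∫_0^π 9*x^2 dx = 3*π^3;  ∫_0^π -9*π*x dx = -9*π^3/2;  ∫_0^π 9*π^2/4 dx = 9*π^3/4.
  Sum: 3*π^3 − 9*π^3/2 + 9*π^3/4 = 3*π^3/4.
∫_0^π u² dx = 3*π^5/40, so ||u||_L² = sqrt(30)*π^(5/2)/20.
∫_0^π (u')² dx = 3*π^3/4, so ||u'||_L² = sqrt(3)*π^(3/2)/2.
Ratio ||u||_L² / ||u'||_L² = sqrt(10)*π/10.
Sharp Poincaré constant on H^1_0(0, π) is C_P = L/π = 1, achieved by sin(x).
A polynomial bump cannot attain the sharp Poincaré constant (only the first sine eigenfunction does), so the ratio is strictly less than C_P, consistent with ||u||_L² ≤ C_P ||u'||_L².


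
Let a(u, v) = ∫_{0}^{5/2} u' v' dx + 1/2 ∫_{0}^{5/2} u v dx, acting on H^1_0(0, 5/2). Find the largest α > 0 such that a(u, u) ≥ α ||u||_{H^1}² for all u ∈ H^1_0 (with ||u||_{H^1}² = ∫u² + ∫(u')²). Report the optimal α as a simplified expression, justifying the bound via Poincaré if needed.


α = (25 + 8*π^2)/(2*(25 + 4*π^2))

Coercivity of a(·,·) on H^1_0(0, 5/2) means a(u, u) ≥ α ||u||_{H^1}² for every u ∈ H^1_0.
The interval has length L = 5/2, and Poincaré/coercivity depend only on L. Here a(u, u) = ∫(u')² + (1/2)·∫u².
Here 0 < c = 1/2 < 1. The condition a(u,u) ≥ α||u||_{H^1}² reads (1−α)∫(u')² ≥ (α−c)∫u². Any admissible α is ≤ 1 (rapidly oscillating u have ∫u²/∫(u')² → 0), and α = 1 would force 0 ≥ (1−c)∫u², impossible since c < 1; so 1−α > 0. By the sharp Poincaré inequality on H^1_0 of an interval of length L, ∫(u')² ≥ (π/L)²∫u² with equality for the first sine mode sin(π(x−x₀)/L) (x₀ the left endpoint), so the inequality holds for all u iff (1−α)(π/L)² ≥ α − c, i.e. α ≤ ((π/L)² + c)/((π/L)² + 1) = (1 + c(L/π)²)/(1 + (L/π)²). With (π/L)² = 4*π^2/25 and c = 1/2, the largest admissible constant is α = ((π/L)² + c)/((π/L)² + 1).
Simplifying, α = (25 + 8*π^2)/(2*(25 + 4*π^2)).


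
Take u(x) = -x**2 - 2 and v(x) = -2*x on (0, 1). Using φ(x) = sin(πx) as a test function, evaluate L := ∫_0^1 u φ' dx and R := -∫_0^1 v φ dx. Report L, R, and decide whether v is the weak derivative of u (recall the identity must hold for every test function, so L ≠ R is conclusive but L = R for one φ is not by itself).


LHS = 2/π, RHS = 2/π. Yes, v = u' weakly.

u(x) = -x**2 - 2, classical derivative u'(x) = -2*x.
φ(x) = sin(πx), so φ'(x) = π*cos(π*x).
Note φ(0) = φ(1) = 0, so the boundary term u·φ vanishes.
LHS = ∫_0^1 u(x) φ'(x) dx = ∫_0^1 (-π*x^2*cos(π*x) - 2*π*cos(π*x)) dx. Term by term:
  ∫_0^1 -2*π*cos(π*x) dx = 0;  ∫_0^1 -π*x^2*cos(π*x) dx = 2/π.
Sum: 0 + 2/π = 2/π.
So LHS = 2/π.
∫_0^1 v(x) φ(x) dx = ∫_0^1 (-2*x*sin(π*x)) dx. Term by term:
  ∫_0^1 -2*x*sin(π*x) dx = -2/π.
So RHS = -∫_0^1 v(x) φ(x) dx = 2/π.
LHS = RHS, so the identity holds for this test φ.
Moreover u is smooth here and v(x) = u'(x) = -2*x pointwise, so the identity holds for every test function. Hence v is the weak derivative of u.


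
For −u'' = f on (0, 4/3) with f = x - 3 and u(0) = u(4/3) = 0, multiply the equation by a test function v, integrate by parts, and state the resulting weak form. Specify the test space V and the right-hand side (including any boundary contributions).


V = H^1_0(0, 4/3) (so v(0) = v(4/3) = 0); weak form: ∫_0^4/3 u'v' dx = ∫_0^4/3 (x - 3) v dx for all v ∈ V.

Multiply both sides by a test function v and integrate from 0 to 4/3:
  ∫_0^4/3 −u''(x) v(x) dx = ∫_0^4/3 f(x) v(x) dx.
Integrate the LHS by parts once:
  ∫_0^4/3 −u'' v dx = −[u'(x) v(x)]_0^4/3 + ∫_0^4/3 u'(x) v'(x) dx.
Thus ∫_0^4/3 u'(x) v'(x) dx = ∫_0^4/3 f(x) v(x) dx + [u'(x) v(x)]_0^4/3.
Choose V so that boundary terms are either known or forced to vanish.
u is Dirichlet: u(0) = u(4/3) = 0. Let V = H^1_0(0, 4/3); then v(0) = v(4/3) = 0, and [u' v]_0^4/3 = 0.
Weak formulation: find u (satisfying any essential BC) such that ∫_0^4/3 u'(x) v'(x) dx = ∫_0^4/3 f v dx for all v ∈ V.
Substituting f(x) = x - 3, the right-hand side is ∫_0^4/3 (x - 3) v dx.


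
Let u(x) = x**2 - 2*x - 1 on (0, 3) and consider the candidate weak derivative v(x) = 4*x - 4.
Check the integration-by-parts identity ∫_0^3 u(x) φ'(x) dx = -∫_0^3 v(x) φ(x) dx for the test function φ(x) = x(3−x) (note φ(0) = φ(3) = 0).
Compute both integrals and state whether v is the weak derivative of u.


LHS = -9/2, RHS = -9. No, v is not the weak derivative of u.

u(x) = x**2 - 2*x - 1, classical derivative u'(x) = 2*x - 2.
φ(x) = x(3−x), so φ'(x) = 3 - 2*x.
Note φ(0) = φ(3) = 0, so the boundary term u·φ vanishes.
LHS = ∫_0^3 u(x) φ'(x) dx = ∫_0^3 (-2*x^3 + 7*x^2 - 4*x - 3) dx. Term by term:
  ∫_0^3 -2*x^3 dx = -81/2;  ∫_0^3 7*x^2 dx = 63;  ∫_0^3 -4*x dx = -18;
  ∫_0^3 -3 dx = -9.
Sum: -81/2 + 63 − 18 − 9 = -9/2.
So LHS = -9/2.
∫_0^3 v(x) φ(x) dx = ∫_0^3 (-4*x^3 + 16*x^2 - 12*x) dx. Term by term:
  ∫_0^3 -4*x^3 dx = -81;  ∫_0^3 16*x^2 dx = 144;  ∫_0^3 -12*x dx = -54.
Sum: -81 + 144 − 54 = 9.
So RHS = -∫_0^3 v(x) φ(x) dx = -9.
LHS − RHS = 9/2 ≠ 0, so the identity fails.
(For a valid weak derivative the identity must hold for EVERY test function, in particular this one. The failure shows v is NOT the weak derivative of u.)
Correct weak derivative would be u'(x) = 2*x - 2.


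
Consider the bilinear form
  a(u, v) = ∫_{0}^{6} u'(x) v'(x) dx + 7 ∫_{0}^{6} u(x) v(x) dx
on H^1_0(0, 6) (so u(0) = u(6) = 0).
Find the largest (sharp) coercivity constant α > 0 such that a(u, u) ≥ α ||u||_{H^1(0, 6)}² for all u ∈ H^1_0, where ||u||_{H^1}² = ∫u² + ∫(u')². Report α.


α = 1

Coercivity of a(·,·) on H^1_0(0, 6) means a(u, u) ≥ α ||u||_{H^1}² for every u ∈ H^1_0.
The interval has length L = 6, and Poincaré/coercivity depend only on L. Here a(u, u) = ∫(u')² + (7)·∫u².
Here c = 7 ≥ 1, so a(u,u) = ∫(u')² + c∫u² ≥ ∫(u')² + ∫u² = ||u||_{H^1}², i.e. α = 1 works. No larger α is possible: a(u,u) ≥ α||u||_{H^1}² means (1−α)∫(u')² ≥ (α−c)∫u², and for the modes u_n = sin(nπ(x−x₀)/L) (x₀ the left endpoint) one has ∫u_n²/∫(u_n')² = (L/(nπ))² → 0, so a(u_n,u_n)/||u_n||_{H^1}² → 1. Hence the optimal constant is α = 1.
Therefore α = 1.


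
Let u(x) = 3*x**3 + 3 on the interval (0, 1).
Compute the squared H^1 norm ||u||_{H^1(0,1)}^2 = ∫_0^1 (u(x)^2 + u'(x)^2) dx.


||u||_{H^1}^2 = 2169/70

The H^1 norm (squared) on an interval (0, L) is
  ||u||_{H^1}^2 = ∫_0^L u(x)^2 dx + ∫_0^L u'(x)^2 dx.
Compute u'(x) = 9*x**2.
Then u(x)^2 = 9*x**6 + 18*x**3 + 9 and u'(x)^2 = 81*x**4.
Integrate each monomial from 0 to 1 using ∫_0^1 c·x^n dx = c·1^(n+1)/(n+1):
  ∫_0^1 u(x)^2 dx = ∫_0^1 (9*x^6 + 18*x^3 + 9) dx. Term by term:
    ∫_0^1 9*x^6 dx = 9/7;  ∫_0^1 18*x^3 dx = 9/2;  ∫_0^1 9 dx = 9.
  Sum: 9/7 + 9/2 + 9 = 207/14.
  ∫_0^1 u'(x)^2 dx = ∫_0^1 (81*x^4) dx. Term by term:
    ∫_0^1 81*x^4 dx = 81/5.
Adding: ||u||_{H^1}^2 = 207/14 + 81/5 = 2169/70.


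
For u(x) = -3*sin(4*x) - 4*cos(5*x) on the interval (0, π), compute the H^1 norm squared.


||u||_{H^1(0,π)}^2 = -1664/3 + 569*π/2

u'(x) = 20*sin(5*x) - 12*cos(4*x).
Expand u² and (u')² and integrate term by term on (0, π), using: for integers n ≥ 1, ∫_0^π sin²(nx) dx = ∫_0^π cos²(nx) dx = π/2; for n ≠ n', ∫_0^π sin(nx)sin(n'x) dx = ∫_0^π cos(nx)cos(n'x) dx = 0; and by product-to-sum, ∫_0^π sin(nx)cos(n'x) dx = ½∫_0^π [sin((n+n')x) + sin((n−n')x)] dx, which is 0 when n+n' is even and 2n/(n²−n'²) when n+n' is odd (it need not vanish on (0, π)).
  u² squared terms: (-4)²·∫cos(5x)² dx = 16·π/2 = 8*π;  (-3)²·∫sin(4x)² dx = 9·π/2 = 9*π/2.
  u² cross terms: 2·(-4)·(-3)·∫cos(5x)·sin(4x) dx = 24·(-8/9) = -64/3.
  So ∫_0^π u² dx = 8*π + 9*π/2 − 64/3 = -64/3 + 25*π/2.
  (u')² squared terms: (-12)²·∫cos(4x)² dx = 144·π/2 = 72*π;  (20)²·∫sin(5x)² dx = 400·π/2 = 200*π.
  (u')² cross terms: 2·(-12)·(20)·∫cos(4x)·sin(5x) dx = -480·(10/9) = -1600/3.
  So ∫_0^π (u')² dx = 72*π + 200*π − 1600/3 = -1600/3 + 272*π.
||u||_{H^1}^2 = (-64/3 + 25*π/2) + (-1600/3 + 272*π) = -1664/3 + 569*π/2.


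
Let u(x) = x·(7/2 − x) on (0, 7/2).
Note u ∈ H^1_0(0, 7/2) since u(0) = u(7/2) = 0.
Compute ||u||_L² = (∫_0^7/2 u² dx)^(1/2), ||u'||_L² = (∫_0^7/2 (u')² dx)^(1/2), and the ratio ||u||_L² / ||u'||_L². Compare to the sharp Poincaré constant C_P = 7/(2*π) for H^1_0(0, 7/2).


||u||_L² / ||u'||_L² = 7*sqrt(10)/20 < C_P = 7/(2*π).

u(x) = x·(7/2 − x), so u'(x) = 7/2 - 2*x.
u(x) = x·(7/2 − x) vanishes at x = 0 and x = 7/2, so u ∈ H^1_0(0, 7/2). Differentiate via the product rule and integrate the resulting polynomials term by term.
  ∫_0^7/2 u² dx = ∫_0^7/2 (x^4 - 7*x^3 + 49*x^2/4) dx. Term by term:
    ∫_0^7/2 x^4 dx = 16807/160;  ∫_0^7/2 -7*x^3 dx = -16807/64;  ∫_0^7/2 49*x^2/4 dx = 16807/96.
  Sum: 16807/160 − 16807/64 + 16807/96 = 16807/960.
  ∫_0^7/2 (u')² dx = ∫_0^7/2 (4*x^2 - 14*x + 49/4) dx. Term by term:
    ∫_0^7/2 4*x^2 dx = 343/6;  ∫_0^7/2 -14*x dx = -343/4;  ∫_0^7/2 49/4 dx = 343/8.
  Sum: 343/6 − 343/4 + 343/8 = 343/24.
∫_0^7/2 u² dx = 16807/960, so ||u||_L² = 49*sqrt(105)/120.
∫_0^7/2 (u')² dx = 343/24, so ||u'||_L² = 7*sqrt(42)/12.
Ratio ||u||_L² / ||u'||_L² = 7*sqrt(10)/20.
Sharp Poincaré constant on H^1_0(0, 7/2) is C_P = L/π = 7/(2*π), achieved by sin(2*π/7·x).
A polynomial bump cannot attain the sharp Poincaré constant (only the first sine eigenfunction does), so the ratio is strictly less than C_P, consistent with ||u||_L² ≤ C_P ||u'||_L².


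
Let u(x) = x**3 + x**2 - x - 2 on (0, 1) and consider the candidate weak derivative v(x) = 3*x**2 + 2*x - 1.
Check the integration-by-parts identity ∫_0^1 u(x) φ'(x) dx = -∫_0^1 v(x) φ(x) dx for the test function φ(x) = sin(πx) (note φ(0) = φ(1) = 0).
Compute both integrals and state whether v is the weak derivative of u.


LHS = -3/π + 12/π^3, RHS = -3/π + 12/π^3. Yes, v = u' weakly.

u(x) = x**3 + x**2 - x - 2, classical derivative u'(x) = 3*x**2 + 2*x - 1.
φ(x) = sin(πx), so φ'(x) = π*cos(π*x).
Note φ(0) = φ(1) = 0, so the boundary term u·φ vanishes.
LHS = ∫_0^1 u(x) φ'(x) dx = ∫_0^1 (π*x^3*cos(π*x) + π*x^2*cos(π*x) - π*x*cos(π*x) - 2*π*cos(π*x)) dx. Term by term:
  ∫_0^1 -2*π*cos(π*x) dx = 0;  ∫_0^1 π*x^2*cos(π*x) dx = -2/π;  ∫_0^1 π*x^3*cos(π*x) dx = -3/π + 12/π^3;
  ∫_0^1 -π*x*cos(π*x) dx = 2/π.
Sum: 0 − 2/π + -3/π + 12/π^3 + 2/π = -3/π + 12/π^3.
So LHS = -3/π + 12/π^3.
∫_0^1 v(x) φ(x) dx = ∫_0^1 (3*x^2*sin(π*x) + 2*x*sin(π*x) - sin(π*x)) dx. Term by term:
  ∫_0^1 -sin(π*x) dx = -2/π;  ∫_0^1 2*x*sin(π*x) dx = 2/π;  ∫_0^1 3*x^2*sin(π*x) dx = -12/π^3 + 3/π.
Sum: -2/π + 2/π + -12/π^3 + 3/π = -12/π^3 + 3/π.
So RHS = -∫_0^1 v(x) φ(x) dx = -3/π + 12/π^3.
LHS = RHS, so the identity holds for this test φ.
Moreover u is smooth here and v(x) = u'(x) = 3*x**2 + 2*x - 1 pointwise, so the identity holds for every test function. Hence v is the weak derivative of u.


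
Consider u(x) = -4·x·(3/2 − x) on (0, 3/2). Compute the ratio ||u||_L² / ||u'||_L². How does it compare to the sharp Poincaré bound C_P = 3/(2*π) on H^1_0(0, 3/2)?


||u||_L² / ||u'||_L² = 3*sqrt(10)/20 < C_P = 3/(2*π).

u(x) = -4·x·(3/2 − x), so u'(x) = 8*x - 6.
u(x) = -4·x·(3/2 − x) vanishes at x = 0 and x = 3/2, so u ∈ H^1_0(0, 3/2). Differentiate via the product rule and integrate the resulting polynomials term by term.
  ∫_0^3/2 u² dx = ∫_0^3/2 (16*x^4 - 48*x^3 + 36*x^2) dx. Term by term:
    ∫_0^3/2 16*x^4 dx = 243/10;  ∫_0^3/2 -48*x^3 dx = -243/4;  ∫_0^3/2 36*x^2 dx = 81/2.
  Sum: 243/10 − 243/4 + 81/2 = 81/20.
  ∫_0^3/2 (u')² dx = ∫_0^3/2 (64*x^2 - 96*x + 36) dx. Term by term:
    ∫_0^3/2 64*x^2 dx = 72;  ∫_0^3/2 -96*x dx = -108;  ∫_0^3/2 36 dx = 54.
  Sum: 72 − 108 + 54 = 18.
∫_0^3/2 u² dx = 81/20, so ||u||_L² = 9*sqrt(5)/10.
∫_0^3/2 (u')² dx = 18, so ||u'||_L² = 3*sqrt(2).
Ratio ||u||_L² / ||u'||_L² = 3*sqrt(10)/20.
Sharp Poincaré constant on H^1_0(0, 3/2) is C_P = L/π = 3/(2*π), achieved by sin(2*π/3·x).
A polynomial bump cannot attain the sharp Poincaré constant (only the first sine eigenfunction does), so the ratio is strictly less than C_P, consistent with ||u||_L² ≤ C_P ||u'||_L².


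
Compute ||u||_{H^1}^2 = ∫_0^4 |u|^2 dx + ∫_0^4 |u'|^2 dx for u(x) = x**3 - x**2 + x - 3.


||u||_{H^1}^2 = 259928/105

The H^1 norm (squared) on an interval (0, L) is
  ||u||_{H^1}^2 = ∫_0^L u(x)^2 dx + ∫_0^L u'(x)^2 dx.
Compute u'(x) = 3*x**2 - 2*x + 1.
Then u(x)^2 = x**6 - 2*x**5 + 3*x**4 - 8*x**3 + 7*x**2 - 6*x + 9 and u'(x)^2 = 9*x**4 - 12*x**3 + 10*x**2 - 4*x + 1.
Integrate each monomial from 0 to 4 using ∫_0^4 c·x^n dx = c·4^(n+1)/(n+1):
  ∫_0^4 u(x)^2 dx = ∫_0^4 (x^6 - 2*x^5 + 3*x^4 - 8*x^3 + 7*x^2 - 6*x + 9) dx. Term by term:
    ∫_0^4 x^6 dx = 16384/7;  ∫_0^4 -2*x^5 dx = -4096/3;  ∫_0^4 3*x^4 dx = 3072/5;
    ∫_0^4 -8*x^3 dx = -512;  ∫_0^4 7*x^2 dx = 448/3;  ∫_0^4 -6*x dx = -48;
    ∫_0^4 9 dx = 36.
  Sum: 16384/7 − 4096/3 + 3072/5 − 512 + 448/3 − 48 + 36 = 42524/35.
  ∫_0^4 u'(x)^2 dx = ∫_0^4 (9*x^4 - 12*x^3 + 10*x^2 - 4*x + 1) dx. Term by term:
    ∫_0^4 9*x^4 dx = 9216/5;  ∫_0^4 -12*x^3 dx = -768;  ∫_0^4 10*x^2 dx = 640/3;
    ∫_0^4 -4*x dx = -32;  ∫_0^4 1 dx = 4.
  Sum: 9216/5 − 768 + 640/3 − 32 + 4 = 18908/15.
Adding: ||u||_{H^1}^2 = 42524/35 + 18908/15 = 259928/105.


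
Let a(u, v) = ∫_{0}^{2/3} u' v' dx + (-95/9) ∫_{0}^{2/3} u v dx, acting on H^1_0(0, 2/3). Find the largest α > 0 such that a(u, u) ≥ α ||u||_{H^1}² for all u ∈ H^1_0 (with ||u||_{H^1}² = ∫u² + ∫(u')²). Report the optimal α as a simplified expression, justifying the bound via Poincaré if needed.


α = (-380 + 81*π^2)/(9*(4 + 9*π^2))

Coercivity of a(·,·) on H^1_0(0, 2/3) means a(u, u) ≥ α ||u||_{H^1}² for every u ∈ H^1_0.
The interval has length L = 2/3, and Poincaré/coercivity depend only on L. Here a(u, u) = ∫(u')² + (-95/9)·∫u².
Here c = -95/9 < 0 with |c| < (π/L)² = 9*π^2/4, so coercivity still holds. The condition a(u,u) ≥ α||u||_{H^1}² reads (1−α)∫(u')² ≥ (α−c)∫u². Any admissible α is ≤ 1 (rapidly oscillating u have ∫u²/∫(u')² → 0), and α = 1 would force 0 ≥ (1−c)∫u², impossible since c < 1; so 1−α > 0. By the sharp Poincaré inequality on H^1_0 of an interval of length L, ∫(u')² ≥ (π/L)²∫u² with equality for the first sine mode sin(π(x−x₀)/L) (x₀ the left endpoint), so the inequality holds for all u iff (1−α)(π/L)² ≥ α − c, i.e. α ≤ ((π/L)² + c)/((π/L)² + 1) = (1 + c(L/π)²)/(1 + (L/π)²). (Direct route, valid since c ≤ 0: Poincaré gives c∫u² ≥ c(L/π)²∫(u')², so a(u,u) ≥ (1 + c(L/π)²)∫(u')², while ||u||_{H^1}² ≤ (1 + (L/π)²)∫(u')²; dividing yields the same α.) With (π/L)² = 9*π^2/4 and c = -95/9, the largest admissible constant is α = ((π/L)² + c)/((π/L)² + 1).
Simplifying, α = (-380 + 81*π^2)/(9*(4 + 9*π^2)).


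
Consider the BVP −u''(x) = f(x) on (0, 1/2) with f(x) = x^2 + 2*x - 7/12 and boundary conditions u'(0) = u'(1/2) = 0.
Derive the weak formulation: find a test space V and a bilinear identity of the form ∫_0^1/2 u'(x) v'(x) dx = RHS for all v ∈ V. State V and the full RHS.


V = H^1(0, 1/2) (no boundary constraint on v; u is determined up to an additive constant); weak form: ∫_0^1/2 u'v' dx = ∫_0^1/2 (x^2 + 2*x - 7/12) v dx for all v ∈ V.

Multiply both sides by a test function v and integrate from 0 to 1/2:
  ∫_0^1/2 −u''(x) v(x) dx = ∫_0^1/2 f(x) v(x) dx.
Integrate the LHS by parts once:
  ∫_0^1/2 −u'' v dx = −[u'(x) v(x)]_0^1/2 + ∫_0^1/2 u'(x) v'(x) dx.
Thus ∫_0^1/2 u'(x) v'(x) dx = ∫_0^1/2 f(x) v(x) dx + [u'(x) v(x)]_0^1/2.
Choose V so that boundary terms are either known or forced to vanish.
u has homogeneous Neumann: u'(0) = u'(1/2) = 0. So [u' v]_0^1/2 = 0·v(1/2) − 0·v(0) = 0 for any v; take V = H^1(0, 1/2).
Weak formulation: find u (satisfying any essential BC) such that ∫_0^1/2 u'(x) v'(x) dx = ∫_0^1/2 f v dx for all v ∈ V (homogeneous Neumann, so boundary terms vanish).
Substituting f(x) = x^2 + 2*x - 7/12, the right-hand side is ∫_0^1/2 (x^2 + 2*x - 7/12) v dx.
Compatibility check (pure Neumann): taking v ≡ 1 ∈ V gives 0 = ∫_0^1/2 f dx + (0) − (0), i.e. ∫_0^1/2 f dx must equal u'(0) − u'(1/2) = 0. Indeed ∫_0^1/2 (x^2 + 2*x - 7/12) dx = 0, so the data are compatible. The solution is then unique only up to an additive constant (fix it e.g. by requiring ∫_0^1/2 u dx = 0).


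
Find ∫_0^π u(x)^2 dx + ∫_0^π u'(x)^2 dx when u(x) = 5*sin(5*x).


||u||_{H^1(0,π)}^2 = 325*π

u'(x) = 25*cos(5*x).
Expand u² and (u')² and integrate term by term on (0, π), using: for integers n ≥ 1, ∫_0^π sin²(nx) dx = ∫_0^π cos²(nx) dx = π/2; for n ≠ n', ∫_0^π sin(nx)sin(n'x) dx = ∫_0^π cos(nx)cos(n'x) dx = 0; and by product-to-sum, ∫_0^π sin(nx)cos(n'x) dx = ½∫_0^π [sin((n+n')x) + sin((n−n')x)] dx, which is 0 when n+n' is even and 2n/(n²−n'²) when n+n' is odd (it need not vanish on (0, π)).
  u² squared terms: (5)²·∫sin(5x)² dx = 25·π/2 = 25*π/2.
  So ∫_0^π u² dx = 25*π/2.
  (u')² squared terms: (25)²·∫cos(5x)² dx = 625·π/2 = 625*π/2.
  So ∫_0^π (u')² dx = 625*π/2.
||u||_{H^1}^2 = (25*π/2) + (625*π/2) = 325*π.


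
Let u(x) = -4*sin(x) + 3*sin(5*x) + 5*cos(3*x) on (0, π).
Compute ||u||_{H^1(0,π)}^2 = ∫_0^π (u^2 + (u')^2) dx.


||u||_{H^1(0,π)}^2 = 258*π

u'(x) = -15*sin(3*x) - 4*cos(x) + 15*cos(5*x).
Expand u² and (u')² and integrate term by term on (0, π), using: for integers n ≥ 1, ∫_0^π sin²(nx) dx = ∫_0^π cos²(nx) dx = π/2; for n ≠ n', ∫_0^π sin(nx)sin(n'x) dx = ∫_0^π cos(nx)cos(n'x) dx = 0; and by product-to-sum, ∫_0^π sin(nx)cos(n'x) dx = ½∫_0^π [sin((n+n')x) + sin((n−n')x)] dx, which is 0 when n+n' is even and 2n/(n²−n'²) when n+n' is odd (it need not vanish on (0, π)).
  u² squared terms: (-4)²·∫sin(x)² dx = 16·π/2 = 8*π;  (3)²·∫sin(5x)² dx = 9·π/2 = 9*π/2;  (5)²·∫cos(3x)² dx = 25·π/2 = 25*π/2.
  u² cross terms: 2·(-4)·(3)·∫sin(x)·sin(5x) dx = -24·(0) = 0;  2·(-4)·(5)·∫sin(x)·cos(3x) dx = -40·(0) = 0;  2·(3)·(5)·∫sin(5x)·cos(3x) dx = 30·(0) = 0.
  So ∫_0^π u² dx = 8*π + 9*π/2 + 25*π/2 + 0 + 0 + 0 = 25*π.
  (u')² squared terms: (-15)²·∫sin(3x)² dx = 225·π/2 = 225*π/2;  (-4)²·∫cos(x)² dx = 16·π/2 = 8*π;  (15)²·∫cos(5x)² dx = 225·π/2 = 225*π/2.
  (u')² cross terms: 2·(-15)·(-4)·∫sin(3x)·cos(x) dx = 120·(0) = 0;  2·(-15)·(15)·∫sin(3x)·cos(5x) dx = -450·(0) = 0;  2·(-4)·(15)·∫cos(x)·cos(5x) dx = -120·(0) = 0.
  So ∫_0^π (u')² dx = 225*π/2 + 8*π + 225*π/2 + 0 + 0 + 0 = 233*π.
||u||_{H^1}^2 = (25*π) + (233*π) = 258*π.


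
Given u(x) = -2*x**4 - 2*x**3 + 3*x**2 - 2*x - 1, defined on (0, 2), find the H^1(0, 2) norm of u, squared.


||u||_{H^1}^2 = 97738/45

The H^1 norm (squared) on an interval (0, L) is
  ||u||_{H^1}^2 = ∫_0^L u(x)^2 dx + ∫_0^L u'(x)^2 dx.
Compute u'(x) = -8*x**3 - 6*x**2 + 6*x - 2.
Then u(x)^2 = 4*x**8 + 8*x**7 - 8*x**6 - 4*x**5 + 21*x**4 - 8*x**3 - 2*x**2 + 4*x + 1 and u'(x)^2 = 64*x**6 + 96*x**5 - 60*x**4 - 40*x**3 + 60*x**2 - 24*x + 4.
Integrate each monomial from 0 to 2 using ∫_0^2 c·x^n dx = c·2^(n+1)/(n+1):
  ∫_0^2 u(x)^2 dx = ∫_0^2 (4*x^8 + 8*x^7 - 8*x^6 - 4*x^5 + 21*x^4 - 8*x^3 - 2*x^2 + 4*x + 1) dx. Term by term:
    ∫_0^2 4*x^8 dx = 2048/9;  ∫_0^2 8*x^7 dx = 256;  ∫_0^2 -8*x^6 dx = -1024/7;
    ∫_0^2 -4*x^5 dx = -128/3;  ∫_0^2 21*x^4 dx = 672/5;  ∫_0^2 -8*x^3 dx = -32;
    ∫_0^2 -2*x^2 dx = -16/3;  ∫_0^2 4*x dx = 8;  ∫_0^2 1 dx = 2.
  Sum: 2048/9 + 256 − 1024/7 − 128/3 + 672/5 − 32 − 16/3 + 8 + 2 = 126526/315.
  ∫_0^2 u'(x)^2 dx = ∫_0^2 (64*x^6 + 96*x^5 - 60*x^4 - 40*x^3 + 60*x^2 - 24*x + 4) dx. Term by term:
    ∫_0^2 64*x^6 dx = 8192/7;  ∫_0^2 96*x^5 dx = 1024;  ∫_0^2 -60*x^4 dx = -384;
    ∫_0^2 -40*x^3 dx = -160;  ∫_0^2 60*x^2 dx = 160;  ∫_0^2 -24*x dx = -48;
    ∫_0^2 4 dx = 8.
  Sum: 8192/7 + 1024 − 384 − 160 + 160 − 48 + 8 = 12392/7.
Adding: ||u||_{H^1}^2 = 126526/315 + 12392/7 = 97738/45.


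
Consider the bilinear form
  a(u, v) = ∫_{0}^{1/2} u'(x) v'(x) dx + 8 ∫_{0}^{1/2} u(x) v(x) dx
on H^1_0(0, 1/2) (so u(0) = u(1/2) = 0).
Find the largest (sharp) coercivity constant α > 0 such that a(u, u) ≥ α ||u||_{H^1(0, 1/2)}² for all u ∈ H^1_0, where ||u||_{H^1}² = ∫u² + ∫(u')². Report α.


α = 1

Coercivity of a(·,·) on H^1_0(0, 1/2) means a(u, u) ≥ α ||u||_{H^1}² for every u ∈ H^1_0.
The interval has length L = 1/2, and Poincaré/coercivity depend only on L. Here a(u, u) = ∫(u')² + (8)·∫u².
Here c = 8 ≥ 1, so a(u,u) = ∫(u')² + c∫u² ≥ ∫(u')² + ∫u² = ||u||_{H^1}², i.e. α = 1 works. No larger α is possible: a(u,u) ≥ α||u||_{H^1}² means (1−α)∫(u')² ≥ (α−c)∫u², and for the modes u_n = sin(nπ(x−x₀)/L) (x₀ the left endpoint) one has ∫u_n²/∫(u_n')² = (L/(nπ))² → 0, so a(u_n,u_n)/||u_n||_{H^1}² → 1. Hence the optimal constant is α = 1.
Therefore α = 1.
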